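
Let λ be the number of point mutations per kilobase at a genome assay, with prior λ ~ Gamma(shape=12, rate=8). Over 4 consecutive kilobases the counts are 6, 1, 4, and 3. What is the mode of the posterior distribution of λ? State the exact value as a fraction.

Total count: 6 + 1 + 4 + 3 = 14.
Total exposure: 4 kilobases.
Gamma(α, β) with Poisson data over total exposure Σt gives posterior Gamma(α+Σx, β+Σt) = Gamma(26, 12).
Posterior mode = (α'−1)/β' = 25/12.

25/12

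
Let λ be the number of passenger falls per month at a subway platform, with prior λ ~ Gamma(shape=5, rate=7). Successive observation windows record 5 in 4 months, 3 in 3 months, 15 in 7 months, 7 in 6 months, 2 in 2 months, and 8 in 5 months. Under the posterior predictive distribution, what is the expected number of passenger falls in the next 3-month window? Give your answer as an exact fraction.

135/34

Total count: 5 + 3 + 15 + 7 + 2 + 8 = 40.
Total exposure: 4 + 3 + 7 + 6 + 2 + 5 = 27 months.
By Gamma–Poisson conjugacy, the posterior is Gamma(α + Σx, β + Σt) = Gamma(5 + 40, 7 + 27) = Gamma(45, 34).
Predictive mean over a 3-month window = T·E[λ|data] = 3·45/34 = 135/34.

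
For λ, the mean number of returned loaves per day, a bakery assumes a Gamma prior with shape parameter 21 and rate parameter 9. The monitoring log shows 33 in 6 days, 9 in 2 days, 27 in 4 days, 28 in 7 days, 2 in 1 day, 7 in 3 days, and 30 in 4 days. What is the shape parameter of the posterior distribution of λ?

Total count: 33 + 9 + 27 + 28 + 2 + 7 + 30 = 136.
Total exposure: 6 + 2 + 4 + 7 + 1 + 3 + 4 = 27 days.
Posterior: α' = 21 + 136 = 157, β' = 9 + 27 = 36.

157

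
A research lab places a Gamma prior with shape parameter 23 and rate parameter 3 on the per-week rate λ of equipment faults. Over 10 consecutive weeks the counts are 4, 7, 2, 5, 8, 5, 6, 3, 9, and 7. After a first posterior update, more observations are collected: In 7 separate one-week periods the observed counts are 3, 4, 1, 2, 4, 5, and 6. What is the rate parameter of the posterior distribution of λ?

Total count: 4 + 7 + 2 + 5 + 8 + 5 + 6 + 3 + 9 + 7 = 56.
Total exposure: 10 weeks.
After the first batch: Gamma(23 + 56, 3 + 10) = Gamma(79, 13).
Total count: 3 + 4 + 1 + 2 + 4 + 5 + 6 = 25.
Total exposure: 7 weeks.
After the second batch: Gamma(79 + 25, 13 + 7) = Gamma(104, 20).

20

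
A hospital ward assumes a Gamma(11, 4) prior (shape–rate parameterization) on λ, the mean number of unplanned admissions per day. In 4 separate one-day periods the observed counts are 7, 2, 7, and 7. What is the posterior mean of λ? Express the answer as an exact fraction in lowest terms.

17/4

Total count: 7 + 2 + 7 + 7 = 23.
Total exposure: 4 days.
By Gamma–Poisson conjugacy, the posterior is Gamma(α + Σx, β + Σt) = Gamma(11 + 23, 4 + 4) = Gamma(34, 8).
Posterior mean = α'/β' = 34/8 = 17/4.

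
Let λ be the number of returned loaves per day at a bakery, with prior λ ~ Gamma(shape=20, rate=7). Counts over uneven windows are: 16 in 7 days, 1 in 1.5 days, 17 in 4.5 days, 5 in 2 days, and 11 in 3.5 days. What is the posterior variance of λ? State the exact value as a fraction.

280/2601

Total count: 16 + 1 + 17 + 5 + 11 = 50.
Total exposure: 7 + 1.5 + 4.5 + 2 + 3.5 = 18.5 days.
The Gamma prior is conjugate for the Poisson rate, so λ | data ~ Gamma(20+50, 7+18.5) = Gamma(70, 51/2).
Posterior variance = α'/β'² = 70/(2601/4) = 280/2601.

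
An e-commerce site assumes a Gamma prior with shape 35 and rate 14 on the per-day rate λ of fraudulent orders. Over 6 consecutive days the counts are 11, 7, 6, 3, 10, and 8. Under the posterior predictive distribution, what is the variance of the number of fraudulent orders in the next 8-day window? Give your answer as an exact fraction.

Total count: 11 + 7 + 6 + 3 + 10 + 8 = 45.
Total exposure: 6 days.
Posterior: α' = 35 + 45 = 80, β' = 14 + 6 = 20.
The posterior predictive for a window of length T is Negative Binomial with variance T·α'·(β'+T)/β'² = 8·80·28/400 = 224/5.

224/5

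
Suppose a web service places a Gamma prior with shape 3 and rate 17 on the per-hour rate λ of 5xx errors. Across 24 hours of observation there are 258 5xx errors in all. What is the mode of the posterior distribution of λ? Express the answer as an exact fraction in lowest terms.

260/41

Total count 258 over total exposure 24 hours.
The Gamma prior is conjugate for the Poisson rate, so λ | data ~ Gamma(3+258, 17+24) = Gamma(261, 41).
Posterior mode = (α'−1)/β' = 260/41.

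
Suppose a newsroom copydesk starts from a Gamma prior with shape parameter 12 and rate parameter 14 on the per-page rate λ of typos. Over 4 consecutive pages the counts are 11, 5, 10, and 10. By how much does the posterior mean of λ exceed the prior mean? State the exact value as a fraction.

Total count: 11 + 5 + 10 + 10 = 36.
Total exposure: 4 pages.
Gamma(α, β) with Poisson data over total exposure Σt gives posterior Gamma(α+Σx, β+Σt) = Gamma(48, 18).
Posterior mean = 48/18 = 8/3; prior mean = 12/14 = 6/7. Difference = 8/3 − 6/7 = 38/21.

38/21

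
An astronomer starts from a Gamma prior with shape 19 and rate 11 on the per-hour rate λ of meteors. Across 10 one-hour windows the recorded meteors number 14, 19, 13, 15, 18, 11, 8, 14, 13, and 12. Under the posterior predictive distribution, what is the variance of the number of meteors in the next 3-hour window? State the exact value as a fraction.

Total count: 14 + 19 + 13 + 15 + 18 + 11 + 8 + 14 + 13 + 12 = 137.
Total exposure: 10 hours.
Conjugate update: add total count to the shape and total exposure to the rate, giving Gamma(156, 21).
The posterior predictive for a window of length T is Negative Binomial with variance T·α'·(β'+T)/β'² = 3·156·24/441 = 1248/49.

1248/49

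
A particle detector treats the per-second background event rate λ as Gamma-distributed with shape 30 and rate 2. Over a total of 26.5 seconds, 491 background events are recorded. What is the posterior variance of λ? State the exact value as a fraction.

2084/3249

Total count 491 over total exposure 26.5 seconds.
Posterior: α' = 30 + 491 = 521, β' = 2 + 26.5 = 57/2.
Posterior variance = α'/β'² = 521/(3249/4) = 2084/3249.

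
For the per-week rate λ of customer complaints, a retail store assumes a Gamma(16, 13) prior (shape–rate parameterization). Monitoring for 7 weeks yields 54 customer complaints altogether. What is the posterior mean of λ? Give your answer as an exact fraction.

7/2

Total count 54 over total exposure 7 weeks.
The Gamma prior is conjugate for the Poisson rate, so λ | data ~ Gamma(16+54, 13+7) = Gamma(70, 20).
Posterior mean = α'/β' = 70/20 = 7/2.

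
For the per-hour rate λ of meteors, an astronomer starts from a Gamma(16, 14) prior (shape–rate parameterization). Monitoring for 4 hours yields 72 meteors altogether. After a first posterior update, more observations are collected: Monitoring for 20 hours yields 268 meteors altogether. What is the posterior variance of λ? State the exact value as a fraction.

Total count 72 over total exposure 4 hours.
After the first batch: Gamma(16 + 72, 14 + 4) = Gamma(88, 18).
Total count 268 over total exposure 20 hours.
After the second batch: Gamma(88 + 268, 18 + 20) = Gamma(356, 38).
Posterior variance = α'/β'² = 356/1444 = 89/361.

89/361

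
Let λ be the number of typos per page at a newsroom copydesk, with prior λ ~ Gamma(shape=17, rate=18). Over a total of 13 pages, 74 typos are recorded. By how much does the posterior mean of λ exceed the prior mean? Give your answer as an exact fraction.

Total count 74 over total exposure 13 pages.
Posterior: α' = 17 + 74 = 91, β' = 18 + 13 = 31.
Posterior mean = 91/31 = 91/31; prior mean = 17/18 = 17/18. Difference = 91/31 − 17/18 = 1111/558.

1111/558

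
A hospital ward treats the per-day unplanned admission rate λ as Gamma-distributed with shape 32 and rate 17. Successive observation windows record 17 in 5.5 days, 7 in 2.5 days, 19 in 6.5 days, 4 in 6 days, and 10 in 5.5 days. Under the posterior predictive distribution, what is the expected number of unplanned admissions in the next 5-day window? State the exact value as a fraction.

445/43

Total count: 17 + 7 + 19 + 4 + 10 = 57.
Total exposure: 5.5 + 2.5 + 6.5 + 6 + 5.5 = 26 days.
Conjugate update: add total count to the shape and total exposure to the rate, giving Gamma(89, 43).
Predictive mean over a 5-day window = T·E[λ|data] = 5·89/43 = 445/43.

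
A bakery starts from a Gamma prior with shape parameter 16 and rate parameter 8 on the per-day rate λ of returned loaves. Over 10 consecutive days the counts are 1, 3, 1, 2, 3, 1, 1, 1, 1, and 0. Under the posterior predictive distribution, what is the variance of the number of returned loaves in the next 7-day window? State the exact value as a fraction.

875/54

Total count: 1 + 3 + 1 + 2 + 3 + 1 + 1 + 1 + 1 + 0 = 14.
Total exposure: 10 days.
Gamma(α, β) with Poisson data over total exposure Σt gives posterior Gamma(α+Σx, β+Σt) = Gamma(30, 18).
The posterior predictive for a window of length T is Negative Binomial with variance T·α'·(β'+T)/β'² = 7·30·25/324 = 875/54.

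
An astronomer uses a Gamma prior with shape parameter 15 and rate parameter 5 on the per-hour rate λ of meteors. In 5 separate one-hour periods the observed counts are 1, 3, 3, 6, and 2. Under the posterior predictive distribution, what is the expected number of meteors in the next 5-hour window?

Total count: 1 + 3 + 3 + 6 + 2 = 15.
Total exposure: 5 hours.
Conjugate update: add total count to the shape and total exposure to the rate, giving Gamma(30, 10).
Predictive mean over a 5-hour window = T·E[λ|data] = 5·30/10 = 15.

15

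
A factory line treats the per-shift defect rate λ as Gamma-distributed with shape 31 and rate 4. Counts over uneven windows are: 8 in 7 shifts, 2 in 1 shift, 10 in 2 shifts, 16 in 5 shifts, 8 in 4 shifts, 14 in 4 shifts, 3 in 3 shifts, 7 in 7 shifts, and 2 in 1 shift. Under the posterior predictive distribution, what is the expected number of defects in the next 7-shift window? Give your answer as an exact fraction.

Total count: 8 + 2 + 10 + 16 + 8 + 14 + 3 + 7 + 2 = 70.
Total exposure: 7 + 1 + 2 + 5 + 4 + 4 + 3 + 7 + 1 = 34 shifts.
Conjugate update: add total count to the shape and total exposure to the rate, giving Gamma(101, 38).
Predictive mean over a 7-shift window = T·E[λ|data] = 7·101/38 = 707/38.

707/38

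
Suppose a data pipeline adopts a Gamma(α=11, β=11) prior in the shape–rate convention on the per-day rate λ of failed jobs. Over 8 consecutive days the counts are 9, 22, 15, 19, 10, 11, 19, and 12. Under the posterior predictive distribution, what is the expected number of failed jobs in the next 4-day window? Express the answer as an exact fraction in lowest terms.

512/19

Total count: 9 + 22 + 15 + 19 + 10 + 11 + 19 + 12 = 117.
Total exposure: 8 days.
The Gamma prior is conjugate for the Poisson rate, so λ | data ~ Gamma(11+117, 11+8) = Gamma(128, 19).
Predictive mean over a 4-day window = T·E[λ|data] = 4·128/19 = 512/19.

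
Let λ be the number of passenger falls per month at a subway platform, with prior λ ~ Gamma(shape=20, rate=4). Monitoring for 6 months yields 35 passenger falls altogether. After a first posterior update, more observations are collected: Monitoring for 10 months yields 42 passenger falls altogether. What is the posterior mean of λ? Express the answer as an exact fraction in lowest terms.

Total count 35 over total exposure 6 months.
After the first batch: Gamma(20 + 35, 4 + 6) = Gamma(55, 10).
Total count 42 over total exposure 10 months.
After the second batch: Gamma(55 + 42, 10 + 10) = Gamma(97, 20).
Posterior mean = α'/β' = 97/20.

97/20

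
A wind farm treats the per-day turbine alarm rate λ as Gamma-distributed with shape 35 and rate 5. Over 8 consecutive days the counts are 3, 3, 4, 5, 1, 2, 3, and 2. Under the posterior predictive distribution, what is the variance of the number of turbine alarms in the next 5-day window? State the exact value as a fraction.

Total count: 3 + 3 + 4 + 5 + 1 + 2 + 3 + 2 = 23.
Total exposure: 8 days.
Conjugate update: add total count to the shape and total exposure to the rate, giving Gamma(58, 13).
The posterior predictive for a window of length T is Negative Binomial with variance T·α'·(β'+T)/β'² = 5·58·18/169 = 5220/169.

5220/169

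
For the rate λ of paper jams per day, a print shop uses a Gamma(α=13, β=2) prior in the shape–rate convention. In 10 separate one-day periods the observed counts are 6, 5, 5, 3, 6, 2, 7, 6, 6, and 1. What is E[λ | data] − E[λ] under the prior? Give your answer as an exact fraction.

Total count: 6 + 5 + 5 + 3 + 6 + 2 + 7 + 6 + 6 + 1 = 47.
Total exposure: 10 days.
Posterior: α' = 13 + 47 = 60, β' = 2 + 10 = 12.
Posterior mean = 60/12 = 5; prior mean = 13/2 = 13/2. Difference = 5 − 13/2 = -3/2.

-3/2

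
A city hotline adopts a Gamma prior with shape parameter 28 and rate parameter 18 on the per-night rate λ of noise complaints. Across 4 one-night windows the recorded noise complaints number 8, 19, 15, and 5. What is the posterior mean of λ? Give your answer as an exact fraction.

75/22

Total count: 8 + 19 + 15 + 5 = 47.
Total exposure: 4 nights.
By Gamma–Poisson conjugacy, the posterior is Gamma(α + Σx, β + Σt) = Gamma(28 + 47, 18 + 4) = Gamma(75, 22).
Posterior mean = α'/β' = 75/22.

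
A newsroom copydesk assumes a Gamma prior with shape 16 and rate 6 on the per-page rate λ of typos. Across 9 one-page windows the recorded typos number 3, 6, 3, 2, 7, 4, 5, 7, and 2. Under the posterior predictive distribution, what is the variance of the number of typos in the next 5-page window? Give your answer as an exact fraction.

220/9

Total count: 3 + 6 + 3 + 2 + 7 + 4 + 5 + 7 + 2 = 39.
Total exposure: 9 pages.
Gamma(α, β) with Poisson data over total exposure Σt gives posterior Gamma(α+Σx, β+Σt) = Gamma(55, 15).
The posterior predictive for a window of length T is Negative Binomial with variance T·α'·(β'+T)/β'² = 5·55·20/225 = 220/9.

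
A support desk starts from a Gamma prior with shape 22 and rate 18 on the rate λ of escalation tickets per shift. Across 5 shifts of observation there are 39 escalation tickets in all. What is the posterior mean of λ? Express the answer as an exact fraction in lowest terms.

61/23

Total count 39 over total exposure 5 shifts.
Posterior: α' = 22 + 39 = 61, β' = 18 + 5 = 23.
Posterior mean = α'/β' = 61/23.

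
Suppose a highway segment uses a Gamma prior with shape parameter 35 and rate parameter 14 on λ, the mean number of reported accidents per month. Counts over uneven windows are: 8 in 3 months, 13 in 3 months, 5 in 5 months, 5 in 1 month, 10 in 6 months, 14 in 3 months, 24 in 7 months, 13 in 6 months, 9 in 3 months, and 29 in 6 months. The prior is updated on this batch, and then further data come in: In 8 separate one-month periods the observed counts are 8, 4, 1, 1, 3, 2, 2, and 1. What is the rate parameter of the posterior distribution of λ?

Total count: 8 + 13 + 5 + 5 + 10 + 14 + 24 + 13 + 9 + 29 = 130.
Total exposure: 3 + 3 + 5 + 1 + 6 + 3 + 7 + 6 + 3 + 6 = 43 months.
After the first batch: Gamma(35 + 130, 14 + 43) = Gamma(165, 57).
Total count: 8 + 4 + 1 + 1 + 3 + 2 + 2 + 1 = 22.
Total exposure: 8 months.
After the second batch: Gamma(165 + 22, 57 + 8) = Gamma(187, 65).

65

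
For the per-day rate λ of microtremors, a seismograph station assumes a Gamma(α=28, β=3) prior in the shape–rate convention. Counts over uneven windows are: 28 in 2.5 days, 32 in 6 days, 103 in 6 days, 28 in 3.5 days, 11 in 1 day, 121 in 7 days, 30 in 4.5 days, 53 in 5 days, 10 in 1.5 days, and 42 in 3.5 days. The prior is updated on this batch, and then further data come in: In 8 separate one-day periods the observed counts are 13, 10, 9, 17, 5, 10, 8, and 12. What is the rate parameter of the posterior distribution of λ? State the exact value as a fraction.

103/2

Total count: 28 + 32 + 103 + 28 + 11 + 121 + 30 + 53 + 10 + 42 = 458.
Total exposure: 2.5 + 6 + 6 + 3.5 + 1 + 7 + 4.5 + 5 + 1.5 + 3.5 = 40.5 days.
After the first batch: Gamma(28 + 458, 3 + 40.5) = Gamma(486, 87/2).
Total count: 13 + 10 + 9 + 17 + 5 + 10 + 8 + 12 = 84.
Total exposure: 8 days.
After the second batch: Gamma(486 + 84, 87/2 + 8) = Gamma(570, 103/2).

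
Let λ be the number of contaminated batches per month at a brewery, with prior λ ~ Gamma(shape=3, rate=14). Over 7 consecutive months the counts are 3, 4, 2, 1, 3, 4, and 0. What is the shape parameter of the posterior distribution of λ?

20

Total count: 3 + 4 + 2 + 1 + 3 + 4 + 0 = 17.
Total exposure: 7 months.
The Gamma prior is conjugate for the Poisson rate, so λ | data ~ Gamma(3+17, 14+7) = Gamma(20, 21).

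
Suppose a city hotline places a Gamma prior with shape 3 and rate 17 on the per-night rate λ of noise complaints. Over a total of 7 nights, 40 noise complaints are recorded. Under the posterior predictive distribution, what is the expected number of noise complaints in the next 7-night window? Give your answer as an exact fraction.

Total count 40 over total exposure 7 nights.
Gamma(α, β) with Poisson data over total exposure Σt gives posterior Gamma(α+Σx, β+Σt) = Gamma(43, 24).
Predictive mean over a 7-night window = T·E[λ|data] = 7·43/24 = 301/24.

301/24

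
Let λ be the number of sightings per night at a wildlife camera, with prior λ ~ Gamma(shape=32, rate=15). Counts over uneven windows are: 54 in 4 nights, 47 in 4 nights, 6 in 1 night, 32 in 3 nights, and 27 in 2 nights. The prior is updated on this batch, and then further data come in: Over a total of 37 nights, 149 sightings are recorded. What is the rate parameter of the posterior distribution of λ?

Total count: 54 + 47 + 6 + 32 + 27 = 166.
Total exposure: 4 + 4 + 1 + 3 + 2 = 14 nights.
After the first batch: Gamma(32 + 166, 15 + 14) = Gamma(198, 29).
Total count 149 over total exposure 37 nights.
After the second batch: Gamma(198 + 149, 29 + 37) = Gamma(347, 66).

66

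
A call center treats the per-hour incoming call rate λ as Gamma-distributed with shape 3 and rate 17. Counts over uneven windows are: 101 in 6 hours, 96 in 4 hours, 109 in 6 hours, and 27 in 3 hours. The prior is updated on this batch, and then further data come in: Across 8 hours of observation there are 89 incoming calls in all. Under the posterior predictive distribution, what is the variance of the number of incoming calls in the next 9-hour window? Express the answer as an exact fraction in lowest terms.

202725/1936

Total count: 101 + 96 + 109 + 27 = 333.
Total exposure: 6 + 4 + 6 + 3 = 19 hours.
After the first batch: Gamma(3 + 333, 17 + 19) = Gamma(336, 36).
Total count 89 over total exposure 8 hours.
After the second batch: Gamma(336 + 89, 36 + 8) = Gamma(425, 44).
The posterior predictive for a window of length T is Negative Binomial with variance T·α'·(β'+T)/β'² = 9·425·53/1936 = 202725/1936.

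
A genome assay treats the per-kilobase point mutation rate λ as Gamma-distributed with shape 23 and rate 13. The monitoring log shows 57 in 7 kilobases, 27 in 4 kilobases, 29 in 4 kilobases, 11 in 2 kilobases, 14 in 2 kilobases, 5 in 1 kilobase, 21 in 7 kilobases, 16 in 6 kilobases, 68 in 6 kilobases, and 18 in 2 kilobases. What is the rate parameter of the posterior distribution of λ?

54

Total count: 57 + 27 + 29 + 11 + 14 + 5 + 21 + 16 + 68 + 18 = 266.
Total exposure: 7 + 4 + 4 + 2 + 2 + 1 + 7 + 6 + 6 + 2 = 41 kilobases.
Conjugate update: add total count to the shape and total exposure to the rate, giving Gamma(289, 54).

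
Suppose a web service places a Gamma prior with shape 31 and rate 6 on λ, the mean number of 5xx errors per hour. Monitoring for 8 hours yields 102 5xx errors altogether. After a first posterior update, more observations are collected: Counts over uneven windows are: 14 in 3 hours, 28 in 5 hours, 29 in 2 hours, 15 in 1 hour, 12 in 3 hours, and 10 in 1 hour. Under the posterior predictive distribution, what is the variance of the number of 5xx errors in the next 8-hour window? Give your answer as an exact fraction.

Total count 102 over total exposure 8 hours.
After the first batch: Gamma(31 + 102, 6 + 8) = Gamma(133, 14).
Total count: 14 + 28 + 29 + 15 + 12 + 10 = 108.
Total exposure: 3 + 5 + 2 + 1 + 3 + 1 = 15 hours.
After the second batch: Gamma(133 + 108, 14 + 15) = Gamma(241, 29).
The posterior predictive for a window of length T is Negative Binomial with variance T·α'·(β'+T)/β'² = 8·241·37/841 = 71336/841.

71336/841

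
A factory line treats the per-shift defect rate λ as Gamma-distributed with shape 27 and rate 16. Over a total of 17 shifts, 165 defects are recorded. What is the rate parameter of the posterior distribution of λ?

Total count 165 over total exposure 17 shifts.
The Gamma prior is conjugate for the Poisson rate, so λ | data ~ Gamma(27+165, 16+17) = Gamma(192, 33).

33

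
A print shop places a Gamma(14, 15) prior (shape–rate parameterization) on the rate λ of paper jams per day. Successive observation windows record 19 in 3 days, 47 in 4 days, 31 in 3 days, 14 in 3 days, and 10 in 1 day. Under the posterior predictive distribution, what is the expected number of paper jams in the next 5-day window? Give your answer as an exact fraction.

Total count: 19 + 47 + 31 + 14 + 10 = 121.
Total exposure: 3 + 4 + 3 + 3 + 1 = 14 days.
Gamma(α, β) with Poisson data over total exposure Σt gives posterior Gamma(α+Σx, β+Σt) = Gamma(135, 29).
Predictive mean over a 5-day window = T·E[λ|data] = 5·135/29 = 675/29.

675/29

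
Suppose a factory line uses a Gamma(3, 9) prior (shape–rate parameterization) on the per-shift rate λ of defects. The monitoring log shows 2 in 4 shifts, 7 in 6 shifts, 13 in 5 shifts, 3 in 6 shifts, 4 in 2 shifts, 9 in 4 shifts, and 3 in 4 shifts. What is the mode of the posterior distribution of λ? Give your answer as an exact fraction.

Total count: 2 + 7 + 13 + 3 + 4 + 9 + 3 = 41.
Total exposure: 4 + 6 + 5 + 6 + 2 + 4 + 4 = 31 shifts.
Posterior: α' = 3 + 41 = 44, β' = 9 + 31 = 40.
Posterior mode = (α'−1)/β' = 43/40.

43/40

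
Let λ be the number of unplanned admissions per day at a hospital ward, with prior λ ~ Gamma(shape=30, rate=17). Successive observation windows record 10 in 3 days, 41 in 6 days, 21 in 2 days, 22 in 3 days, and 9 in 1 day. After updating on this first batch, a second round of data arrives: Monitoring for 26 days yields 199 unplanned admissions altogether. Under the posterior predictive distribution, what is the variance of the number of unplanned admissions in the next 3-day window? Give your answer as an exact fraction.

15189/841

Total count: 10 + 41 + 21 + 22 + 9 = 103.
Total exposure: 3 + 6 + 2 + 3 + 1 = 15 days.
After the first batch: Gamma(30 + 103, 17 + 15) = Gamma(133, 32).
Total count 199 over total exposure 26 days.
After the second batch: Gamma(133 + 199, 32 + 26) = Gamma(332, 58).
The posterior predictive for a window of length T is Negative Binomial with variance T·α'·(β'+T)/β'² = 3·332·61/3364 = 15189/841.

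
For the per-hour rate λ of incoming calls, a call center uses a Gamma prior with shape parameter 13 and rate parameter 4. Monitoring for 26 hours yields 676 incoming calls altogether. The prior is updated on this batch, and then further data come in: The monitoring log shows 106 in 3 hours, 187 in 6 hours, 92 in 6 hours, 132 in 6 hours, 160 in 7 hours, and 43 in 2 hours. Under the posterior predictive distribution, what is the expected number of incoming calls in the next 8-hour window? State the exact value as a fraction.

2818/15

Total count 676 over total exposure 26 hours.
After the first batch: Gamma(13 + 676, 4 + 26) = Gamma(689, 30).
Total count: 106 + 187 + 92 + 132 + 160 + 43 = 720.
Total exposure: 3 + 6 + 6 + 6 + 7 + 2 = 30 hours.
After the second batch: Gamma(689 + 720, 30 + 30) = Gamma(1409, 60).
Predictive mean over an 8-hour window = T·E[λ|data] = 8·1409/60 = 2818/15.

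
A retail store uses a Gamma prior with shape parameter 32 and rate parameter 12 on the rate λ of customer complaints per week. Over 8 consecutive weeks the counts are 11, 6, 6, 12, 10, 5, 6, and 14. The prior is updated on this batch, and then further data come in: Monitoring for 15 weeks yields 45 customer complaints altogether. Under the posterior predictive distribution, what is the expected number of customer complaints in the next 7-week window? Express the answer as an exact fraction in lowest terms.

Total count: 11 + 6 + 6 + 12 + 10 + 5 + 6 + 14 = 70.
Total exposure: 8 weeks.
After the first batch: Gamma(32 + 70, 12 + 8) = Gamma(102, 20).
Total count 45 over total exposure 15 weeks.
After the second batch: Gamma(102 + 45, 20 + 15) = Gamma(147, 35).
Predictive mean over a 7-week window = T·E[λ|data] = 7·147/35 = 147/5.

147/5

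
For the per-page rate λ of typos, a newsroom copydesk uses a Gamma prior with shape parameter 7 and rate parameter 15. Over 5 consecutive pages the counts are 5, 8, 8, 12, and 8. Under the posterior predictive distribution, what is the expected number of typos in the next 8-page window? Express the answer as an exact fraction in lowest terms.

Total count: 5 + 8 + 8 + 12 + 8 = 41.
Total exposure: 5 pages.
By Gamma–Poisson conjugacy, the posterior is Gamma(α + Σx, β + Σt) = Gamma(7 + 41, 15 + 5) = Gamma(48, 20).
Predictive mean over an 8-page window = T·E[λ|data] = 8·48/20 = 96/5.

96/5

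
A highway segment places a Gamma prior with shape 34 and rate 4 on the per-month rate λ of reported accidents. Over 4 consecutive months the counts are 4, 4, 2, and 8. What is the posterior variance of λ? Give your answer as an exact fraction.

Total count: 4 + 4 + 2 + 8 = 18.
Total exposure: 4 months.
Gamma(α, β) with Poisson data over total exposure Σt gives posterior Gamma(α+Σx, β+Σt) = Gamma(52, 8).
Posterior variance = α'/β'² = 52/64 = 13/16.

13/16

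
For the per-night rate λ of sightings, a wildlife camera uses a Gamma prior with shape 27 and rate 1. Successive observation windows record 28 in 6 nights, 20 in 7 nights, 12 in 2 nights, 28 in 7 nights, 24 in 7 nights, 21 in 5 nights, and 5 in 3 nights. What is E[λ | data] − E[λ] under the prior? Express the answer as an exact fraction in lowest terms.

-861/38

Total count: 28 + 20 + 12 + 28 + 24 + 21 + 5 = 138.
Total exposure: 6 + 7 + 2 + 7 + 7 + 5 + 3 = 37 nights.
Gamma(α, β) with Poisson data over total exposure Σt gives posterior Gamma(α+Σx, β+Σt) = Gamma(165, 38).
Posterior mean = 165/38 = 165/38; prior mean = 27/1 = 27. Difference = 165/38 − 27 = -861/38.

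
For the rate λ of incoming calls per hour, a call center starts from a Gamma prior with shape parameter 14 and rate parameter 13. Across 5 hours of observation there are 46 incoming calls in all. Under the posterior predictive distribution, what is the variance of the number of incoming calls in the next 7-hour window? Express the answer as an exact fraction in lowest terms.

Total count 46 over total exposure 5 hours.
Posterior: α' = 14 + 46 = 60, β' = 13 + 5 = 18.
The posterior predictive for a window of length T is Negative Binomial with variance T·α'·(β'+T)/β'² = 7·60·25/324 = 875/27.

875/27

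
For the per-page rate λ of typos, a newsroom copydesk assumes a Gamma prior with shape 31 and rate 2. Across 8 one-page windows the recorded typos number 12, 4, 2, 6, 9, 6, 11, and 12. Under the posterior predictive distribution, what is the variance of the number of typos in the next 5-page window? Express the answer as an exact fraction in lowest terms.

Total count: 12 + 4 + 2 + 6 + 9 + 6 + 11 + 12 = 62.
Total exposure: 8 pages.
Posterior: α' = 31 + 62 = 93, β' = 2 + 8 = 10.
The posterior predictive for a window of length T is Negative Binomial with variance T·α'·(β'+T)/β'² = 5·93·15/100 = 279/4.

279/4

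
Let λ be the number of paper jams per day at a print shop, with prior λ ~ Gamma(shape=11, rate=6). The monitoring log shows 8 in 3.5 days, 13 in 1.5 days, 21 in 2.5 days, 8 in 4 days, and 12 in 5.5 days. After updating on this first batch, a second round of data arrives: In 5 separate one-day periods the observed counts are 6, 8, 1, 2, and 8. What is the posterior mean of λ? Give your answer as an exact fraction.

Total count: 8 + 13 + 21 + 8 + 12 = 62.
Total exposure: 3.5 + 1.5 + 2.5 + 4 + 5.5 = 17 days.
After the first batch: Gamma(11 + 62, 6 + 17) = Gamma(73, 23).
Total count: 6 + 8 + 1 + 2 + 8 = 25.
Total exposure: 5 days.
After the second batch: Gamma(73 + 25, 23 + 5) = Gamma(98, 28).
Posterior mean = α'/β' = 98/28 = 7/2.

7/2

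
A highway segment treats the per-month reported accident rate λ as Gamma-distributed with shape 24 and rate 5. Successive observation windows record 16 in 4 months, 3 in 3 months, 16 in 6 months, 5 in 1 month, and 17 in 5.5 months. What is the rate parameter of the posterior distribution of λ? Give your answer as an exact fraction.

Total count: 16 + 3 + 16 + 5 + 17 = 57.
Total exposure: 4 + 3 + 6 + 1 + 5.5 = 19.5 months.
Posterior: α' = 24 + 57 = 81, β' = 5 + 19.5 = 49/2.

49/2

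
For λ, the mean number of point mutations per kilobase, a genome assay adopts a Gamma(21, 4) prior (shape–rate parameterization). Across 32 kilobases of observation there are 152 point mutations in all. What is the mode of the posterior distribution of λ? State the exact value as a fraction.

Total count 152 over total exposure 32 kilobases.
Posterior: α' = 21 + 152 = 173, β' = 4 + 32 = 36.
Posterior mode = (α'−1)/β' = 172/36 = 43/9.

43/9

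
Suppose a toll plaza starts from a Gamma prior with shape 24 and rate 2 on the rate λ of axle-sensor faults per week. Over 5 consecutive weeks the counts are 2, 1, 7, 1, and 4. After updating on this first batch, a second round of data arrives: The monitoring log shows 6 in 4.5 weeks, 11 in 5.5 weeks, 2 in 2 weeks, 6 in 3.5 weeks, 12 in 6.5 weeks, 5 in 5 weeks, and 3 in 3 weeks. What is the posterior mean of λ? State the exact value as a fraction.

Total count: 2 + 1 + 7 + 1 + 4 = 15.
Total exposure: 5 weeks.
After the first batch: Gamma(24 + 15, 2 + 5) = Gamma(39, 7).
Total count: 6 + 11 + 2 + 6 + 12 + 5 + 3 = 45.
Total exposure: 4.5 + 5.5 + 2 + 3.5 + 6.5 + 5 + 3 = 30 weeks.
After the second batch: Gamma(39 + 45, 7 + 30) = Gamma(84, 37).
Posterior mean = α'/β' = 84/37.

84/37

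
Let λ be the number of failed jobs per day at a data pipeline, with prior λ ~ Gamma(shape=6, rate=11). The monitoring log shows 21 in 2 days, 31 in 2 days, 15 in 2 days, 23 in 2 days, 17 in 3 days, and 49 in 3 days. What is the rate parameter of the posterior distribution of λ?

25

Total count: 21 + 31 + 15 + 23 + 17 + 49 = 156.
Total exposure: 2 + 2 + 2 + 2 + 3 + 3 = 14 days.
The Gamma prior is conjugate for the Poisson rate, so λ | data ~ Gamma(6+156, 11+14) = Gamma(162, 25).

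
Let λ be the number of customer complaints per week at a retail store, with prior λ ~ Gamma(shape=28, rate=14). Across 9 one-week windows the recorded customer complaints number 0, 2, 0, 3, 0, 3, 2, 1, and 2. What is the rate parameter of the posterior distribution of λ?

Total count: 0 + 2 + 0 + 3 + 0 + 3 + 2 + 1 + 2 = 13.
Total exposure: 9 weeks.
Posterior: α' = 28 + 13 = 41, β' = 14 + 9 = 23.

23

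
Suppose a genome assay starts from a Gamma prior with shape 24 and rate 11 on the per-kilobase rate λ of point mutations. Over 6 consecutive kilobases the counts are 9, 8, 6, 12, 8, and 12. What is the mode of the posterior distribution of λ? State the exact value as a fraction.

78/17

Total count: 9 + 8 + 6 + 12 + 8 + 12 = 55.
Total exposure: 6 kilobases.
Posterior: α' = 24 + 55 = 79, β' = 11 + 6 = 17.
Posterior mode = (α'−1)/β' = 78/17.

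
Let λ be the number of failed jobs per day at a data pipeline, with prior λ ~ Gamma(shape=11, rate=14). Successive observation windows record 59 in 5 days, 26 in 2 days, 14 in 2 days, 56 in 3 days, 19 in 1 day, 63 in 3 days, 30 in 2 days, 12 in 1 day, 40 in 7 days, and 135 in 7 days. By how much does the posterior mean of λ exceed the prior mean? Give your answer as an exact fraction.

Total count: 59 + 26 + 14 + 56 + 19 + 63 + 30 + 12 + 40 + 135 = 454.
Total exposure: 5 + 2 + 2 + 3 + 1 + 3 + 2 + 1 + 7 + 7 = 33 days.
Posterior: α' = 11 + 454 = 465, β' = 14 + 33 = 47.
Posterior mean = 465/47 = 465/47; prior mean = 11/14 = 11/14. Difference = 465/47 − 11/14 = 5993/658.

5993/658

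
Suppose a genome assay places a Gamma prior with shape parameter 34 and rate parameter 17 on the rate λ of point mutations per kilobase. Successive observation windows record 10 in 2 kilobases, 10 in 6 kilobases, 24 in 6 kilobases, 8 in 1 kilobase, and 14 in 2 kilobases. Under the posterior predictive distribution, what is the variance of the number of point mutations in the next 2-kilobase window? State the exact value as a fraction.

1800/289

Total count: 10 + 10 + 24 + 8 + 14 = 66.
Total exposure: 2 + 6 + 6 + 1 + 2 = 17 kilobases.
Conjugate update: add total count to the shape and total exposure to the rate, giving Gamma(100, 34).
The posterior predictive for a window of length T is Negative Binomial with variance T·α'·(β'+T)/β'² = 2·100·36/1156 = 1800/289.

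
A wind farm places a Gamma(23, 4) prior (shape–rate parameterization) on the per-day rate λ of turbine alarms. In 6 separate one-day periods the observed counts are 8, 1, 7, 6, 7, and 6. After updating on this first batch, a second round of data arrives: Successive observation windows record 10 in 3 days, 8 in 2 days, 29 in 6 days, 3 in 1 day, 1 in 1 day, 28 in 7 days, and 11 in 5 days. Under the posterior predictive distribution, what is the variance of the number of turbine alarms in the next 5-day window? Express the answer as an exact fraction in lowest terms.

1184/49

Total count: 8 + 1 + 7 + 6 + 7 + 6 = 35.
Total exposure: 6 days.
After the first batch: Gamma(23 + 35, 4 + 6) = Gamma(58, 10).
Total count: 10 + 8 + 29 + 3 + 1 + 28 + 11 = 90.
Total exposure: 3 + 2 + 6 + 1 + 1 + 7 + 5 = 25 days.
After the second batch: Gamma(58 + 90, 10 + 25) = Gamma(148, 35).
The posterior predictive for a window of length T is Negative Binomial with variance T·α'·(β'+T)/β'² = 5·148·40/1225 = 1184/49.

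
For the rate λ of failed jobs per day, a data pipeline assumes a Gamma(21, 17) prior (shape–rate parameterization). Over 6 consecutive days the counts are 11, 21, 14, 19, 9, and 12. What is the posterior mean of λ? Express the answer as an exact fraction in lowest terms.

107/23

Total count: 11 + 21 + 14 + 19 + 9 + 12 = 86.
Total exposure: 6 days.
The Gamma prior is conjugate for the Poisson rate, so λ | data ~ Gamma(21+86, 17+6) = Gamma(107, 23).
Posterior mean = α'/β' = 107/23.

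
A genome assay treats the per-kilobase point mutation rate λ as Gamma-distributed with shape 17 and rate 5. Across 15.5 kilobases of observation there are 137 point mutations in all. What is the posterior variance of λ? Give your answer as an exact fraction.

Total count 137 over total exposure 15.5 kilobases.
The Gamma prior is conjugate for the Poisson rate, so λ | data ~ Gamma(17+137, 5+15.5) = Gamma(154, 41/2).
Posterior variance = α'/β'² = 154/(1681/4) = 616/1681.

616/1681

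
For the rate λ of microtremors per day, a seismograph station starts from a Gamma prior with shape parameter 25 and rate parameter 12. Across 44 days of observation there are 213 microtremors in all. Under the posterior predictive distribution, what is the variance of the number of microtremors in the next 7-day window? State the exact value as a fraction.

1071/32

Total count 213 over total exposure 44 days.
The Gamma prior is conjugate for the Poisson rate, so λ | data ~ Gamma(25+213, 12+44) = Gamma(238, 56).
The posterior predictive for a window of length T is Negative Binomial with variance T·α'·(β'+T)/β'² = 7·238·63/3136 = 1071/32.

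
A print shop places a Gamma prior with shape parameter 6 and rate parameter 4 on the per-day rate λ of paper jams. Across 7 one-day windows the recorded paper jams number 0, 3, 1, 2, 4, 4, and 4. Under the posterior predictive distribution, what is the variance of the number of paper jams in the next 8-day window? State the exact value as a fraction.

Total count: 0 + 3 + 1 + 2 + 4 + 4 + 4 = 18.
Total exposure: 7 days.
Conjugate update: add total count to the shape and total exposure to the rate, giving Gamma(24, 11).
The posterior predictive for a window of length T is Negative Binomial with variance T·α'·(β'+T)/β'² = 8·24·19/121 = 3648/121.

3648/121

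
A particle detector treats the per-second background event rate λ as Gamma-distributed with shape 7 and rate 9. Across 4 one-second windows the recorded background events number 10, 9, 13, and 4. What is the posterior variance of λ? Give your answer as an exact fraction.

Total count: 10 + 9 + 13 + 4 = 36.
Total exposure: 4 seconds.
Conjugate update: add total count to the shape and total exposure to the rate, giving Gamma(43, 13).
Posterior variance = α'/β'² = 43/169.

43/169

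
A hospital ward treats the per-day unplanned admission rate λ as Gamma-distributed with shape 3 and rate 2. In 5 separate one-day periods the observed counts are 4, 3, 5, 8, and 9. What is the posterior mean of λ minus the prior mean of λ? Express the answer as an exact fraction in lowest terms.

43/14

Total count: 4 + 3 + 5 + 8 + 9 = 29.
Total exposure: 5 days.
Conjugate update: add total count to the shape and total exposure to the rate, giving Gamma(32, 7).
Posterior mean = 32/7 = 32/7; prior mean = 3/2 = 3/2. Difference = 32/7 − 3/2 = 43/14.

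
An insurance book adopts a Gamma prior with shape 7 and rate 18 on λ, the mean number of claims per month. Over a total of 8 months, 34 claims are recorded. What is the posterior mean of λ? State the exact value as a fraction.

Total count 34 over total exposure 8 months.
Gamma(α, β) with Poisson data over total exposure Σt gives posterior Gamma(α+Σx, β+Σt) = Gamma(41, 26).
Posterior mean = α'/β' = 41/26.

41/26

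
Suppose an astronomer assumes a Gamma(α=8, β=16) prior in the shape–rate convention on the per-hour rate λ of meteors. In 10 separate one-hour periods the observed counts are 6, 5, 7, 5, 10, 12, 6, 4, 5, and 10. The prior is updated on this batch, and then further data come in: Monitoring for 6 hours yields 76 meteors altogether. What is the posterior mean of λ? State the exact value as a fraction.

Total count: 6 + 5 + 7 + 5 + 10 + 12 + 6 + 4 + 5 + 10 = 70.
Total exposure: 10 hours.
After the first batch: Gamma(8 + 70, 16 + 10) = Gamma(78, 26).
Total count 76 over total exposure 6 hours.
After the second batch: Gamma(78 + 76, 26 + 6) = Gamma(154, 32).
Posterior mean = α'/β' = 154/32 = 77/16.

77/16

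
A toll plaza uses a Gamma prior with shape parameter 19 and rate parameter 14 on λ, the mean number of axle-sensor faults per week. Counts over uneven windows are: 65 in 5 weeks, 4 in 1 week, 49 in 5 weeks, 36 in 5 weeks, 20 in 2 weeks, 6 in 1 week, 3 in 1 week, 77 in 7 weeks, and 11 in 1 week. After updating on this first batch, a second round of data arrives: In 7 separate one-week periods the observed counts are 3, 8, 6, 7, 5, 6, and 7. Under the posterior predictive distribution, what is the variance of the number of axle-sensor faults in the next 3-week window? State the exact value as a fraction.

51792/2401

Total count: 65 + 4 + 49 + 36 + 20 + 6 + 3 + 77 + 11 = 271.
Total exposure: 5 + 1 + 5 + 5 + 2 + 1 + 1 + 7 + 1 = 28 weeks.
After the first batch: Gamma(19 + 271, 14 + 28) = Gamma(290, 42).
Total count: 3 + 8 + 6 + 7 + 5 + 6 + 7 = 42.
Total exposure: 7 weeks.
After the second batch: Gamma(290 + 42, 42 + 7) = Gamma(332, 49).
The posterior predictive for a window of length T is Negative Binomial with variance T·α'·(β'+T)/β'² = 3·332·52/2401 = 51792/2401.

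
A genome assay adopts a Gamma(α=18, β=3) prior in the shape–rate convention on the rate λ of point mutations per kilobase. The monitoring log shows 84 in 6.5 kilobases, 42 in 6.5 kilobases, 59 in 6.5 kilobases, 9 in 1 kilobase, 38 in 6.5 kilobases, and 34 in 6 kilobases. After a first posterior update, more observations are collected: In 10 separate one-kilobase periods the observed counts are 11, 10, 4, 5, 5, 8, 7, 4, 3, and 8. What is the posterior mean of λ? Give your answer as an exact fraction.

349/46

Total count: 84 + 42 + 59 + 9 + 38 + 34 = 266.
Total exposure: 6.5 + 6.5 + 6.5 + 1 + 6.5 + 6 = 33 kilobases.
After the first batch: Gamma(18 + 266, 3 + 33) = Gamma(284, 36).
Total count: 11 + 10 + 4 + 5 + 5 + 8 + 7 + 4 + 3 + 8 = 65.
Total exposure: 10 kilobases.
After the second batch: Gamma(284 + 65, 36 + 10) = Gamma(349, 46).
Posterior mean = α'/β' = 349/46.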